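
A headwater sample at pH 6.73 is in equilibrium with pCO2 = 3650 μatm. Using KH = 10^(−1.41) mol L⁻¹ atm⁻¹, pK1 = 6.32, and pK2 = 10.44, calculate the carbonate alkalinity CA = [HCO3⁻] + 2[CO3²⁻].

[CO2*] = KH · pCO2 = 10^(−1.41) × 3650×10^-6 = 1.420×10^-4 mol/L
α₀ = 1/(1 + K1/[H⁺] + K1K2/[H⁺]²) = 1/(1 + 10^+0.41 + 10^-3.30) = 0.2800
DIC = [CO2*]/α₀ = 1.420×10^-4 / 0.2800 = 0.5071 mmol/L
CA = (α₁ + 2α₂)·DIC = (0.7198 + 2×0.0001404) × 0.5071 = 0.365 mmol/L

CA = 0.365 mmol/L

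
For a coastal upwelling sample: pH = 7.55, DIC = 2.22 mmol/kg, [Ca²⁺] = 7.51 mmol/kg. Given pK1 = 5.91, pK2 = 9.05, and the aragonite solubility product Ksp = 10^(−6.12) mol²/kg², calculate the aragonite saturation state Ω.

Ω = 0.659

α₂ = 1 / (1 + [H⁺]/K2 + [H⁺]²/(K1K2)) = 1 / (1 + 10^+1.50 + 10^-0.14)
   = 1 / (1 + 31.623 + 0.72444) = 1/33.347 = 0.02999
[CO3²⁻] = α₂ × DIC = 0.02999 × 2.22 = 0.06657 mmol/kg
Ksp = 10^(−6.12) = 7.586×10^-7
Ω = [Ca²⁺][CO3²⁻]/Ksp = (7.51×10^-3)(6.657×10^-5) / 7.586×10^-7 = 0.659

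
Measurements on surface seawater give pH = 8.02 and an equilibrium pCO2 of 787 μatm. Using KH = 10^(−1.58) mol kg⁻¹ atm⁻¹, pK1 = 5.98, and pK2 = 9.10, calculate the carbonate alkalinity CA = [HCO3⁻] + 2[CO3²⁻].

[CO2*] = KH · pCO2 = 10^(−1.58) × 787×10^-6 = 2.070×10^-5 mol/kg
α₀ = 1/(1 + K1/[H⁺] + K1K2/[H⁺]²) = 1/(1 + 10^+2.04 + 10^+0.96) = 0.008349
DIC = [CO2*]/α₀ = 2.070×10^-5 / 0.008349 = 2.479 mmol/kg
CA = (α₁ + 2α₂)·DIC = (0.9155 + 2×0.07615) × 2.479 = 2.65 mmol/kg

CA = 2.65 mmol/kg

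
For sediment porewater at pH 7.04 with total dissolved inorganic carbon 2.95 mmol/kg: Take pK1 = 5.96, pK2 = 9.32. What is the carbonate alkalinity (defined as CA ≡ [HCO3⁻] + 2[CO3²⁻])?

CA = [HCO3⁻] + 2[CO3²⁻] = (α₁ + 2α₂)·DIC
At pH 7.04: [H⁺]/K1 = 10^-1.08 = 0.083176, K2/[H⁺] = 10^-2.28 = 0.0052481
α₁ = 1/(1 + 0.083176 + 0.0052481) = 1/1.0884 = 0.9188; α₂ = α₁·K2/[H⁺] = 0.004822
α₁ + 2α₂ = 0.9284
CA = 0.9284 × 2.95 = 2.74 mmol/kg

CA = 2.74 mmol/kg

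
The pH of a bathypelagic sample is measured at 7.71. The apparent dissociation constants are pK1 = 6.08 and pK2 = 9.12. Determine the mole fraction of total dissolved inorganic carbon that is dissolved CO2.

α₀ = 1 / (1 + K1/[H⁺] + K1K2/[H⁺]²) = 1 / (1 + 10^+1.63 + 10^+0.22)
   = 1 / (1 + 42.658 + 1.6596) = 1/45.318 = 0.02207

α₀ = 0.0221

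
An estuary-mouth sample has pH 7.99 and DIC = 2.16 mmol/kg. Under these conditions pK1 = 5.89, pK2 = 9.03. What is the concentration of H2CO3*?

α₀ = 1 / (1 + K1/[H⁺] + K1K2/[H⁺]²) = 1 / (1 + 10^+2.10 + 10^+1.06)
   = 1 / (1 + 125.89 + 11.482) = 1/138.37 = 0.007227
[CO2*] = α₀ × DIC = 0.007227 × 2.16 = 0.0156 mmol/kg = 15.6 μmol/kg

[CO2*] = 15.6 μmol/kg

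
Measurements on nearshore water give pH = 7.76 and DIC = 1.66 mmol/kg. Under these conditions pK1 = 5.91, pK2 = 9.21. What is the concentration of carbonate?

α₂ = 1 / (1 + [H⁺]/K2 + [H⁺]²/(K1K2)) = 1 / (1 + 10^+1.45 + 10^-0.40)
   = 1 / (1 + 28.184 + 0.39811) = 1/29.582 = 0.03380
[CO3²⁻] = α₂ × DIC = 0.03380 × 1.66 = 0.0561 mmol/kg

[CO3²⁻] = 0.0561 mmol/kg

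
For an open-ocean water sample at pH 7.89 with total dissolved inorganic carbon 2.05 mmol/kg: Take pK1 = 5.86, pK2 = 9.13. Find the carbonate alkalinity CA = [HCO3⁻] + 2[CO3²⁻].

CA = 2.14 mmol/kg

CA = [HCO3⁻] + 2[CO3²⁻] = (α₁ + 2α₂)·DIC
At pH 7.89: [H⁺]/K1 = 10^-2.03 = 0.0093325, K2/[H⁺] = 10^-1.24 = 0.057544
α₁ = 1/(1 + 0.0093325 + 0.057544) = 1/1.0669 = 0.9373; α₂ = α₁·K2/[H⁺] = 0.05394
α₁ + 2α₂ = 1.0452
CA = 1.0452 × 2.05 = 2.14 mmol/kg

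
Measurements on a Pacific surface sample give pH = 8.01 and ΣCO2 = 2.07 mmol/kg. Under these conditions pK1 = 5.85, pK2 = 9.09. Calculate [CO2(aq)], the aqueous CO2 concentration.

α₀ = 1 / (1 + K1/[H⁺] + K1K2/[H⁺]²) = 1 / (1 + 10^+2.16 + 10^+1.08)
   = 1 / (1 + 144.54 + 12.023) = 1/157.57 = 0.006347
[CO2*] = α₀ × DIC = 0.006347 × 2.07 = 0.0131 mmol/kg = 13.1 μmol/kg

[CO2*] = 13.1 μmol/kg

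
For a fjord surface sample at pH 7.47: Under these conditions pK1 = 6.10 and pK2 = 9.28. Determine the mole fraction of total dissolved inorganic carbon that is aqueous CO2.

α₀ = 1 / (1 + K1/[H⁺] + K1K2/[H⁺]²) = 1 / (1 + 10^+1.37 + 10^-0.44)
   = 1 / (1 + 23.442 + 0.36308) = 1/24.805 = 0.04031

α₀ = 0.0403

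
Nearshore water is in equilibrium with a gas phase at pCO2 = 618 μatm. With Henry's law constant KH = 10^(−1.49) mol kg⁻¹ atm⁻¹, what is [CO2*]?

KH = 10^(−1.49) = 3.236×10^-2 mol kg⁻¹ atm⁻¹
[CO2*] = KH · pCO2 = 3.236×10^-2 × 618×10^-6 atm = 2.00×10^-5 mol/kg

[CO2*] = 20.0 μmol/kg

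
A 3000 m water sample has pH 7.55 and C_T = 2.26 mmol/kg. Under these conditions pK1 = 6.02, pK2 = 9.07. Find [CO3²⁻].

α₂ = 1 / (1 + [H⁺]/K2 + [H⁺]²/(K1K2)) = 1 / (1 + 10^+1.52 + 10^-0.01)
   = 1 / (1 + 33.113 + 0.97724) = 1/35.090 = 0.02850
[CO3²⁻] = α₂ × DIC = 0.02850 × 2.26 = 0.0644 mmol/kg

[CO3²⁻] = 0.0644 mmol/kg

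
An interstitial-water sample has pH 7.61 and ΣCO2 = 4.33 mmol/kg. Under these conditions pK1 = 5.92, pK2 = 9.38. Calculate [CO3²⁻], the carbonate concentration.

[CO3²⁻] = 0.0709 mmol/kg

α₂ = 1 / (1 + [H⁺]/K2 + [H⁺]²/(K1K2)) = 1 / (1 + 10^+1.77 + 10^+0.08)
   = 1 / (1 + 58.884 + 1.2023) = 1/61.087 = 0.01637
[CO3²⁻] = α₂ × DIC = 0.01637 × 4.33 = 0.0709 mmol/kg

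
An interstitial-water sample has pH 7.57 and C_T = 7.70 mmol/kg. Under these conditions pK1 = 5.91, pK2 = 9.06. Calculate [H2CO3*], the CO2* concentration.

α₀ = 1 / (1 + K1/[H⁺] + K1K2/[H⁺]²) = 1 / (1 + 10^+1.66 + 10^+0.17)
   = 1 / (1 + 45.709 + 1.4791) = 1/48.188 = 0.02075
[CO2*] = α₀ × DIC = 0.02075 × 7.70 = 0.160 mmol/kg

[CO2*] = 0.160 mmol/kg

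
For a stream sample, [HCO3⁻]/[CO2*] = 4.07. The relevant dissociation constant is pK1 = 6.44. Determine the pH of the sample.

From K1 = [H⁺][HCO3⁻]/[CO2*]:  pH = pK1 + log₁₀([HCO3⁻]/[CO2*])
log₁₀(4.07) = +0.610
pH = 6.44 + (+0.610) = 7.05

pH = 7.05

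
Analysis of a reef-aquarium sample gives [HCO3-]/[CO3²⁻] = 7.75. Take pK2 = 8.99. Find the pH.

From K2 = [H⁺][CO3²⁻]/[HCO3-]:  pH = pK2 − log₁₀([HCO3-]/[CO3²⁻])
log₁₀(7.75) = +0.889
pH = 8.99 − (+0.889) = 8.10

pH = 8.10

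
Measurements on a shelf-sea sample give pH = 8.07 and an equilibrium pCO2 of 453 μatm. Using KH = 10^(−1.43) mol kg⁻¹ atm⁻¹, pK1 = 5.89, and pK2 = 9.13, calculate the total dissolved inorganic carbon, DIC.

DIC = 2.79 mmol/kg

[CO2*] = KH · pCO2 = 10^(−1.43) × 453×10^-6 = 1.683×10^-5 mol/kg
α₀ = 1/(1 + K1/[H⁺] + K1K2/[H⁺]²) = 1/(1 + 10^+2.18 + 10^+1.12) = 0.006041
DIC = [CO2*]/α₀ = 1.683×10^-5 / 0.006041 = 2.79 mmol/kg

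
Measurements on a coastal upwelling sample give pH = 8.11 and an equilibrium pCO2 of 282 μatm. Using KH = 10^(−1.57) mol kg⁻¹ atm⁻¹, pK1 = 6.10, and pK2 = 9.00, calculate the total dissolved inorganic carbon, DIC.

[CO2*] = KH · pCO2 = 10^(−1.57) × 282×10^-6 = 7.590×10^-6 mol/kg
α₀ = 1/(1 + K1/[H⁺] + K1K2/[H⁺]²) = 1/(1 + 10^+2.01 + 10^+1.12) = 0.008583
DIC = [CO2*]/α₀ = 7.590×10^-6 / 0.008583 = 0.884 mmol/kg

DIC = 0.884 mmol/kg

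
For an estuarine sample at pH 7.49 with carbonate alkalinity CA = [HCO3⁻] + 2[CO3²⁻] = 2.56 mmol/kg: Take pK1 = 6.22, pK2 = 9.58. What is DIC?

CA = [HCO3⁻] + 2[CO3²⁻] = (α₁ + 2α₂)·DIC
At pH 7.49: [H⁺]/K1 = 10^-1.27 = 0.053703, K2/[H⁺] = 10^-2.09 = 0.0081283
α₁ = 1/(1 + 0.053703 + 0.0081283) = 1/1.0618 = 0.9418; α₂ = α₁·K2/[H⁺] = 0.007655
α₁ + 2α₂ = 0.9571
DIC = CA / (α₁ + 2α₂) = 2.56 / 0.9571 = 2.67 mmol/kg

DIC = 2.67 mmol/kg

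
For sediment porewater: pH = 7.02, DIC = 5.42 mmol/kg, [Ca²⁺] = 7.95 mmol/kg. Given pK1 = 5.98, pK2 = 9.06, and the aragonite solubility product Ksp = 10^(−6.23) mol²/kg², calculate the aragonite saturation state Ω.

Ω = 0.607

α₂ = 1 / (1 + [H⁺]/K2 + [H⁺]²/(K1K2)) = 1 / (1 + 10^+2.04 + 10^+1.00)
   = 1 / (1 + 109.65 + 10.000) = 1/120.65 = 0.008289
[CO3²⁻] = α₂ × DIC = 0.008289 × 5.42 = 0.04492 mmol/kg
Ksp = 10^(−6.23) = 5.888×10^-7
Ω = [Ca²⁺][CO3²⁻]/Ksp = (7.95×10^-3)(4.492×10^-5) / 5.888×10^-7 = 0.607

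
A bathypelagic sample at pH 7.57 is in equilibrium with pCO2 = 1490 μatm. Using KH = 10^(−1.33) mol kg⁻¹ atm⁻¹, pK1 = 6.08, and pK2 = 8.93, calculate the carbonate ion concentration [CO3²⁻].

[CO3²⁻] = 0.0940 mmol/kg

[CO2*] = KH · pCO2 = 10^(−1.33) × 1490×10^-6 = 6.969×10^-5 mol/kg
α₀ = 1/(1 + K1/[H⁺] + K1K2/[H⁺]²) = 1/(1 + 10^+1.49 + 10^+0.13) = 0.03007
DIC = [CO2*]/α₀ = 6.969×10^-5 / 0.03007 = 2.317 mmol/kg
[CO3²⁻] = α₂·DIC; α₂ = 0.04057, so [CO3²⁻] = 0.04057 × 2.317 = 0.0940 mmol/kg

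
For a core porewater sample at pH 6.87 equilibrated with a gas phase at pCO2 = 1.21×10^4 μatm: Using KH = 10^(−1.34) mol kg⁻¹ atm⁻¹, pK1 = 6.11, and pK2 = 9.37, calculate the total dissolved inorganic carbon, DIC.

[CO2*] = KH · pCO2 = 10^(−1.34) × 1.21×10^4×10^-6 = 5.531×10^-4 mol/kg
α₀ = 1/(1 + K1/[H⁺] + K1K2/[H⁺]²) = 1/(1 + 10^+0.76 + 10^-1.74) = 0.1477
DIC = [CO2*]/α₀ = 5.531×10^-4 / 0.1477 = 3.75 mmol/kg

DIC = 3.75 mmol/kg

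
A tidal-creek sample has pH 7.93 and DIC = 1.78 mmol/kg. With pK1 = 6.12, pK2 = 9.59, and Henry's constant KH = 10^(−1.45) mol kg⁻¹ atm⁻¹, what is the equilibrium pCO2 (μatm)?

α₀ = 1 / (1 + K1/[H⁺] + K1K2/[H⁺]²) = 1 / (1 + 10^+1.81 + 10^+0.15)
   = 1 / (1 + 64.565 + 1.4125) = 1/66.978 = 0.01493
[CO2*] = α₀ × DIC = 0.01493 × 1.78 = 0.02658 mmol/kg
pCO2 = [CO2*]/KH = 2.658×10^-5 / 3.548×10^-2 = 749 μatm

pCO2 = 749 μatm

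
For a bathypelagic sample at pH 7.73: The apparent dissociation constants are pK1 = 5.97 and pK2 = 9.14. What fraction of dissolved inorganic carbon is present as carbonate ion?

α₂ = 1 / (1 + [H⁺]/K2 + [H⁺]²/(K1K2)) = 1 / (1 + 10^+1.41 + 10^-0.35)
   = 1 / (1 + 25.704 + 0.44668) = 1/27.151 = 0.03683

α₂ = 0.0368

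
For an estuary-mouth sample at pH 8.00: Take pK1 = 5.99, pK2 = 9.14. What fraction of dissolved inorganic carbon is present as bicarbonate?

α₁ = 0.924

α₁ = 1 / (1 + [H⁺]/K1 + K2/[H⁺]) = 1 / (1 + 10^-2.01 + 10^-1.14)
   = 1 / (1 + 0.0097724 + 0.072444) = 1/1.0822 = 0.9240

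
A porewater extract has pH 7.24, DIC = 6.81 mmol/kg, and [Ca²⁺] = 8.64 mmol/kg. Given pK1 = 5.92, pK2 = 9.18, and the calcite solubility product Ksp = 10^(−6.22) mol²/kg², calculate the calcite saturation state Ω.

α₂ = 1 / (1 + [H⁺]/K2 + [H⁺]²/(K1K2)) = 1 / (1 + 10^+1.94 + 10^+0.62)
   = 1 / (1 + 87.096 + 4.1687) = 1/92.265 = 0.01084
[CO3²⁻] = α₂ × DIC = 0.01084 × 6.81 = 0.07381 mmol/kg
Ksp = 10^(−6.22) = 6.026×10^-7
Ω = [Ca²⁺][CO3²⁻]/Ksp = (8.64×10^-3)(7.381×10^-5) / 6.026×10^-7 = 1.06

Ω = 1.06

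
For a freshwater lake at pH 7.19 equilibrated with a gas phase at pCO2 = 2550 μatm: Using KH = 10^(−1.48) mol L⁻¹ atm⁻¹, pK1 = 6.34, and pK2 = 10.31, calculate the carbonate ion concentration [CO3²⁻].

[CO2*] = KH · pCO2 = 10^(−1.48) × 2550×10^-6 = 8.444×10^-5 mol/L
α₀ = 1/(1 + K1/[H⁺] + K1K2/[H⁺]²) = 1/(1 + 10^+0.85 + 10^-2.27) = 0.1237
DIC = [CO2*]/α₀ = 8.444×10^-5 / 0.1237 = 0.6827 mmol/L
[CO3²⁻] = α₂·DIC; α₂ = 0.0006642, so [CO3²⁻] = 0.0006642 × 0.6827 = 0.000453 mmol/L = 0.453 μmol/L

[CO3²⁻] = 0.453 μmol/L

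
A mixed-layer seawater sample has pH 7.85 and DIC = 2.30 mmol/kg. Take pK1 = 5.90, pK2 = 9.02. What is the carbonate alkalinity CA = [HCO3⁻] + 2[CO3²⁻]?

CA = [HCO3⁻] + 2[CO3²⁻] = (α₁ + 2α₂)·DIC
At pH 7.85: [H⁺]/K1 = 10^-1.95 = 0.011220, K2/[H⁺] = 10^-1.17 = 0.067608
α₁ = 1/(1 + 0.011220 + 0.067608) = 1/1.0788 = 0.9269; α₂ = α₁·K2/[H⁺] = 0.06267
α₁ + 2α₂ = 1.0523
CA = 1.0523 × 2.30 = 2.42 mmol/kg

CA = 2.42 mmol/kg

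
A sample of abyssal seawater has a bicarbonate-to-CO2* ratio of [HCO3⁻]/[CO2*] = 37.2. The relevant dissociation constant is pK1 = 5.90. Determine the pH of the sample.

From K1 = [H⁺][HCO3⁻]/[CO2*]:  pH = pK1 + log₁₀([HCO3⁻]/[CO2*])
log₁₀(37.2) = +1.571
pH = 5.90 + (+1.571) = 7.47

pH = 7.47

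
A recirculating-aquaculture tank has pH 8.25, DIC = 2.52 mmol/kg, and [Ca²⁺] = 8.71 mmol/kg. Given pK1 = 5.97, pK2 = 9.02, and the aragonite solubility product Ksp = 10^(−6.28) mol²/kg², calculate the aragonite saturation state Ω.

Ω = 6.04

α₂ = 1 / (1 + [H⁺]/K2 + [H⁺]²/(K1K2)) = 1 / (1 + 10^+0.77 + 10^-1.51)
   = 1 / (1 + 5.8884 + 0.030903) = 1/6.9193 = 0.1445
[CO3²⁻] = α₂ × DIC = 0.1445 × 2.52 = 0.3642 mmol/kg
Ksp = 10^(−6.28) = 5.248×10^-7
Ω = [Ca²⁺][CO3²⁻]/Ksp = (8.71×10^-3)(3.642×10^-4) / 5.248×10^-7 = 6.04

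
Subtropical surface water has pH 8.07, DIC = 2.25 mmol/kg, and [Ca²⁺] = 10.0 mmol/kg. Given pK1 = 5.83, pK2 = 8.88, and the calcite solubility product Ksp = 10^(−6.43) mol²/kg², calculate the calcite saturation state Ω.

α₂ = 1 / (1 + [H⁺]/K2 + [H⁺]²/(K1K2)) = 1 / (1 + 10^+0.81 + 10^-1.43)
   = 1 / (1 + 6.4565 + 0.037154) = 1/7.4937 = 0.1334
[CO3²⁻] = α₂ × DIC = 0.1334 × 2.25 = 0.3003 mmol/kg
Ksp = 10^(−6.43) = 3.715×10^-7
Ω = [Ca²⁺][CO3²⁻]/Ksp = (10.0×10^-3)(3.003×10^-4) / 3.715×10^-7 = 8.08

Ω = 8.08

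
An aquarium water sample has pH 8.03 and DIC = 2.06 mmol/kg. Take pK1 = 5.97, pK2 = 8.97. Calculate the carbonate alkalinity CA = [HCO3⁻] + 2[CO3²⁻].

CA = 2.25 mmol/kg

CA = [HCO3⁻] + 2[CO3²⁻] = (α₁ + 2α₂)·DIC
At pH 8.03: [H⁺]/K1 = 10^-2.06 = 0.0087096, K2/[H⁺] = 10^-0.94 = 0.11482
α₁ = 1/(1 + 0.0087096 + 0.11482) = 1/1.1235 = 0.8901; α₂ = α₁·K2/[H⁺] = 0.1022
α₁ + 2α₂ = 1.0944
CA = 1.0944 × 2.06 = 2.25 mmol/kg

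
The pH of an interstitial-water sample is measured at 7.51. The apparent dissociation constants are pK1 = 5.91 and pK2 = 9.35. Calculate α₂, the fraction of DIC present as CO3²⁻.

α₂ = 1 / (1 + [H⁺]/K2 + [H⁺]²/(K1K2)) = 1 / (1 + 10^+1.84 + 10^+0.24)
   = 1 / (1 + 69.183 + 1.7378) = 1/71.921 = 0.01390

α₂ = 0.0139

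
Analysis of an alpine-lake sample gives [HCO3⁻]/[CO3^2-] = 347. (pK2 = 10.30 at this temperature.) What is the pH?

From K2 = [H⁺][CO3^2-]/[HCO3⁻]:  pH = pK2 − log₁₀([HCO3⁻]/[CO3^2-])
log₁₀(347) = +2.540
pH = 10.30 − (+2.540) = 7.76

pH = 7.76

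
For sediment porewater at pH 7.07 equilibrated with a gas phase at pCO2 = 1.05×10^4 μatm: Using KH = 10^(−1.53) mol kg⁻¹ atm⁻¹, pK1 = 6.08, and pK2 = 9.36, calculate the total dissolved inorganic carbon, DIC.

DIC = 3.35 mmol/kg

[CO2*] = KH · pCO2 = 10^(−1.53) × 1.05×10^4×10^-6 = 3.099×10^-4 mol/kg
α₀ = 1/(1 + K1/[H⁺] + K1K2/[H⁺]²) = 1/(1 + 10^+0.99 + 10^-1.30) = 0.09240
DIC = [CO2*]/α₀ = 3.099×10^-4 / 0.09240 = 3.35 mmol/kg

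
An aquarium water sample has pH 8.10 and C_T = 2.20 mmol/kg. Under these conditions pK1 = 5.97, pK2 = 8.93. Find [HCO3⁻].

α₁ = 1 / (1 + [H⁺]/K1 + K2/[H⁺]) = 1 / (1 + 10^-2.13 + 10^-0.83)
   = 1 / (1 + 0.0074131 + 0.14791) = 1/1.1553 = 0.8656
[HCO3⁻] = α₁ × DIC = 0.8656 × 2.20 = 1.90 mmol/kg

[HCO3⁻] = 1.90 mmol/kg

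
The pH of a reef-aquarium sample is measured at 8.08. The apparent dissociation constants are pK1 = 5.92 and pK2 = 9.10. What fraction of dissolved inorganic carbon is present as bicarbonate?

α₁ = 0.907

α₁ = 1 / (1 + [H⁺]/K1 + K2/[H⁺]) = 1 / (1 + 10^-2.16 + 10^-1.02)
   = 1 / (1 + 0.0069183 + 0.095499) = 1/1.1024 = 0.9071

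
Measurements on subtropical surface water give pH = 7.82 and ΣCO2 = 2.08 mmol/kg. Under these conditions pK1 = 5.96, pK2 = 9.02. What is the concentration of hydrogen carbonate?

[HCO3⁻] = 1.93 mmol/kg

α₁ = 1 / (1 + [H⁺]/K1 + K2/[H⁺]) = 1 / (1 + 10^-1.86 + 10^-1.20)
   = 1 / (1 + 0.013804 + 0.063096) = 1/1.0769 = 0.9286
[HCO3⁻] = α₁ × DIC = 0.9286 × 2.08 = 1.93 mmol/kg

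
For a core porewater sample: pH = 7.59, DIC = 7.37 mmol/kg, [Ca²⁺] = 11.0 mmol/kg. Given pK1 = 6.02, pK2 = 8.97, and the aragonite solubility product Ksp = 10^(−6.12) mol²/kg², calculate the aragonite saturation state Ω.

Ω = 4.17

α₂ = 1 / (1 + [H⁺]/K2 + [H⁺]²/(K1K2)) = 1 / (1 + 10^+1.38 + 10^-0.19)
   = 1 / (1 + 23.988 + 0.64565) = 1/25.634 = 0.03901
[CO3²⁻] = α₂ × DIC = 0.03901 × 7.37 = 0.2875 mmol/kg
Ksp = 10^(−6.12) = 7.586×10^-7
Ω = [Ca²⁺][CO3²⁻]/Ksp = (11.0×10^-3)(2.875×10^-4) / 7.586×10^-7 = 4.17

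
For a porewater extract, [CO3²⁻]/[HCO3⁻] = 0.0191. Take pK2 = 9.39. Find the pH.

From K2 = [H⁺][CO3²⁻]/[HCO3⁻]:  pH = pK2 + log₁₀([CO3²⁻]/[HCO3⁻])
log₁₀(0.0191) = -1.719
pH = 9.39 + (-1.719) = 7.67

pH = 7.67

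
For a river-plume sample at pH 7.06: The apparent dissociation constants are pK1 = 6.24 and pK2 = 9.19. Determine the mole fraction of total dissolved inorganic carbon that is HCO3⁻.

α₁ = 1 / (1 + [H⁺]/K1 + K2/[H⁺]) = 1 / (1 + 10^-0.82 + 10^-2.13)
   = 1 / (1 + 0.15136 + 0.0074131) = 1/1.1588 = 0.8630

α₁ = 0.863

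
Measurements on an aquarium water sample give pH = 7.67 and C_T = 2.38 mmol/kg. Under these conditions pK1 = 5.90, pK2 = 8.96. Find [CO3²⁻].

[CO3²⁻] = 0.114 mmol/kg

α₂ = 1 / (1 + [H⁺]/K2 + [H⁺]²/(K1K2)) = 1 / (1 + 10^+1.29 + 10^-0.48)
   = 1 / (1 + 19.498 + 0.33113) = 1/20.830 = 0.04801
[CO3²⁻] = α₂ × DIC = 0.04801 × 2.38 = 0.114 mmol/kg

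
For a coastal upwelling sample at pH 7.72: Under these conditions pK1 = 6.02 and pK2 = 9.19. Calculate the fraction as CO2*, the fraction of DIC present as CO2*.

α₀ = 1 / (1 + K1/[H⁺] + K1K2/[H⁺]²) = 1 / (1 + 10^+1.70 + 10^+0.23)
   = 1 / (1 + 50.119 + 1.6982) = 1/52.817 = 0.01893

α₀ = 0.0189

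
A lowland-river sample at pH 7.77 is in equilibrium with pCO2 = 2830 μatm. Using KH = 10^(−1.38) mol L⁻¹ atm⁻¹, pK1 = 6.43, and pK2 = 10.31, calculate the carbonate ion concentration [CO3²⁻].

[CO2*] = KH · pCO2 = 10^(−1.38) × 2830×10^-6 = 1.180×10^-4 mol/L
α₀ = 1/(1 + K1/[H⁺] + K1K2/[H⁺]²) = 1/(1 + 10^+1.34 + 10^-1.20) = 0.04359
DIC = [CO2*]/α₀ = 1.180×10^-4 / 0.04359 = 2.706 mmol/L
[CO3²⁻] = α₂·DIC; α₂ = 0.002750, so [CO3²⁻] = 0.002750 × 2.706 = 0.00744 mmol/L = 7.44 μmol/L

[CO3²⁻] = 7.44 μmol/L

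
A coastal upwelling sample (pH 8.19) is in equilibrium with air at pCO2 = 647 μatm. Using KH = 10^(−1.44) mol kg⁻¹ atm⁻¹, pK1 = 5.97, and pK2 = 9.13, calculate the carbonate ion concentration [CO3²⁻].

[CO3²⁻] = 0.448 mmol/kg

[CO2*] = KH · pCO2 = 10^(−1.44) × 647×10^-6 = 2.349×10^-5 mol/kg
α₀ = 1/(1 + K1/[H⁺] + K1K2/[H⁺]²) = 1/(1 + 10^+2.22 + 10^+1.28) = 0.005376
DIC = [CO2*]/α₀ = 2.349×10^-5 / 0.005376 = 4.370 mmol/kg
[CO3²⁻] = α₂·DIC; α₂ = 0.1024, so [CO3²⁻] = 0.1024 × 4.370 = 0.448 mmol/kg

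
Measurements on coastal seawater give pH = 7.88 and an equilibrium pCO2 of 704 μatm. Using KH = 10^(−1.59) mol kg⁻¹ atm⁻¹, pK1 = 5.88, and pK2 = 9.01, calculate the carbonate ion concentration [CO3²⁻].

[CO2*] = KH · pCO2 = 10^(−1.59) × 704×10^-6 = 1.810×10^-5 mol/kg
α₀ = 1/(1 + K1/[H⁺] + K1K2/[H⁺]²) = 1/(1 + 10^+2.00 + 10^+0.87) = 0.009224
DIC = [CO2*]/α₀ = 1.810×10^-5 / 0.009224 = 1.962 mmol/kg
[CO3²⁻] = α₂·DIC; α₂ = 0.06838, so [CO3²⁻] = 0.06838 × 1.962 = 0.134 mmol/kg

[CO3²⁻] = 0.134 mmol/kg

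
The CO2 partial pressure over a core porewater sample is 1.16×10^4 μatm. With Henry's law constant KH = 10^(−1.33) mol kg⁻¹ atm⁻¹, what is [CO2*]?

[CO2*] = 543 μmol/kg

KH = 10^(−1.33) = 4.677×10^-2 mol kg⁻¹ atm⁻¹
[CO2*] = KH · pCO2 = 4.677×10^-2 × 1.16×10^4×10^-6 atm = 5.43×10^-4 mol/kg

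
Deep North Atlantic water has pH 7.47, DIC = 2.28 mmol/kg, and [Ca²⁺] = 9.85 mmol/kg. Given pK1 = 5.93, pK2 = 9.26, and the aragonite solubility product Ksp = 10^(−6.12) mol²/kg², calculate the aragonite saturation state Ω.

α₂ = 1 / (1 + [H⁺]/K2 + [H⁺]²/(K1K2)) = 1 / (1 + 10^+1.79 + 10^+0.25)
   = 1 / (1 + 61.660 + 1.7783) = 1/64.438 = 0.01552
[CO3²⁻] = α₂ × DIC = 0.01552 × 2.28 = 0.03538 mmol/kg
Ksp = 10^(−6.12) = 7.586×10^-7
Ω = [Ca²⁺][CO3²⁻]/Ksp = (9.85×10^-3)(3.538×10^-5) / 7.586×10^-7 = 0.459

Ω = 0.459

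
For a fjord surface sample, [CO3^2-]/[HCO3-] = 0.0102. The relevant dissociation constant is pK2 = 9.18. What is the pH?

From K2 = [H⁺][CO3^2-]/[HCO3-]:  pH = pK2 + log₁₀([CO3^2-]/[HCO3-])
log₁₀(0.0102) = -1.991
pH = 9.18 + (-1.991) = 7.19

pH = 7.19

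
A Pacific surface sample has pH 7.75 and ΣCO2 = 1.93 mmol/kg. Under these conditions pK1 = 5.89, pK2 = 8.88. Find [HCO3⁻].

α₁ = 1 / (1 + [H⁺]/K1 + K2/[H⁺]) = 1 / (1 + 10^-1.86 + 10^-1.13)
   = 1 / (1 + 0.013804 + 0.074131) = 1/1.0879 = 0.9192
[HCO3⁻] = α₁ × DIC = 0.9192 × 1.93 = 1.77 mmol/kg

[HCO3⁻] = 1.77 mmol/kg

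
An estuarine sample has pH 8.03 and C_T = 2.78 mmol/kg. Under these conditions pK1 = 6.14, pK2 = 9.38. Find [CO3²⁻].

α₂ = 1 / (1 + [H⁺]/K2 + [H⁺]²/(K1K2)) = 1 / (1 + 10^+1.35 + 10^-0.54)
   = 1 / (1 + 22.387 + 0.28840) = 1/23.676 = 0.04224
[CO3²⁻] = α₂ × DIC = 0.04224 × 2.78 = 0.117 mmol/kg

[CO3²⁻] = 0.117 mmol/kg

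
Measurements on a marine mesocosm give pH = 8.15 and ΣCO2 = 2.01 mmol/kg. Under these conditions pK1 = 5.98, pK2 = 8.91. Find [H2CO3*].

[CO2*] = 11.5 μmol/kg

α₀ = 1 / (1 + K1/[H⁺] + K1K2/[H⁺]²) = 1 / (1 + 10^+2.17 + 10^+1.41)
   = 1 / (1 + 147.91 + 25.704) = 1/174.61 = 0.005727
[CO2*] = α₀ × DIC = 0.005727 × 2.01 = 0.0115 mmol/kg = 11.5 μmol/kg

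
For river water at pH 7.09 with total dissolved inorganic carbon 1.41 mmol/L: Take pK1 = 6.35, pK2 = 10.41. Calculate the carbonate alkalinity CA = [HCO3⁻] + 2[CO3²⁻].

CA = 1.19 mmol/L

CA = [HCO3⁻] + 2[CO3²⁻] = (α₁ + 2α₂)·DIC
At pH 7.09: [H⁺]/K1 = 10^-0.74 = 0.18197, K2/[H⁺] = 10^-3.32 = 0.00047863
α₁ = 1/(1 + 0.18197 + 0.00047863) = 1/1.1824 = 0.8457; α₂ = α₁·K2/[H⁺] = 0.0004048
α₁ + 2α₂ = 0.8465
CA = 0.8465 × 1.41 = 1.19 mmol/L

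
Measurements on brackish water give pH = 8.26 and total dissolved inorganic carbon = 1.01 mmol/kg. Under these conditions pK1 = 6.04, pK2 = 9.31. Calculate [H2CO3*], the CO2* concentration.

[CO2*] = 5.56 μmol/kg

α₀ = 1 / (1 + K1/[H⁺] + K1K2/[H⁺]²) = 1 / (1 + 10^+2.22 + 10^+1.17)
   = 1 / (1 + 165.96 + 14.791) = 1/181.75 = 0.005502
[CO2*] = α₀ × DIC = 0.005502 × 1.01 = 0.00556 mmol/kg = 5.56 μmol/kg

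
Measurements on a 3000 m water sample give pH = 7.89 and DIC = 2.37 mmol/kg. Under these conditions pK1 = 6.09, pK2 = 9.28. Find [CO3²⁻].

α₂ = 1 / (1 + [H⁺]/K2 + [H⁺]²/(K1K2)) = 1 / (1 + 10^+1.39 + 10^-0.41)
   = 1 / (1 + 24.547 + 0.38905) = 1/25.936 = 0.03856
[CO3²⁻] = α₂ × DIC = 0.03856 × 2.37 = 0.0914 mmol/kg

[CO3²⁻] = 0.0914 mmol/kg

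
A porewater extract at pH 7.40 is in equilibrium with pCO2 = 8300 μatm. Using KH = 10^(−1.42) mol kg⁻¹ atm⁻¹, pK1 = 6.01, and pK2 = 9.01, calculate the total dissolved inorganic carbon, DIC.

[CO2*] = KH · pCO2 = 10^(−1.42) × 8300×10^-6 = 3.156×10^-4 mol/kg
α₀ = 1/(1 + K1/[H⁺] + K1K2/[H⁺]²) = 1/(1 + 10^+1.39 + 10^-0.22) = 0.03824
DIC = [CO2*]/α₀ = 3.156×10^-4 / 0.03824 = 8.25 mmol/kg

DIC = 8.25 mmol/kg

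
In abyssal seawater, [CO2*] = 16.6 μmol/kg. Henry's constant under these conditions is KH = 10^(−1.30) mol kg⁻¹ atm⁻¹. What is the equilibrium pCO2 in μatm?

KH = 10^(−1.30) = 5.012×10^-2 mol kg⁻¹ atm⁻¹
pCO2 = [CO2*]/KH = 16.6×10^-6 / 5.012×10^-2 = 3.31×10^-4 atm = 331 μatm

pCO2 = 331 μatm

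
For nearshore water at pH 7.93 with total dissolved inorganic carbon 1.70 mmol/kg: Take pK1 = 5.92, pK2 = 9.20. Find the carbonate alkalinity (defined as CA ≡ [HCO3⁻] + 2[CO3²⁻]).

CA = [HCO3⁻] + 2[CO3²⁻] = (α₁ + 2α₂)·DIC
At pH 7.93: [H⁺]/K1 = 10^-2.01 = 0.0097724, K2/[H⁺] = 10^-1.27 = 0.053703
α₁ = 1/(1 + 0.0097724 + 0.053703) = 1/1.0635 = 0.9403; α₂ = α₁·K2/[H⁺] = 0.05050
α₁ + 2α₂ = 1.0413
CA = 1.0413 × 1.70 = 1.77 mmol/kg

CA = 1.77 mmol/kg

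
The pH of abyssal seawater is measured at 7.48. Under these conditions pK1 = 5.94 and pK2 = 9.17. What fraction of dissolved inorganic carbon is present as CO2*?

α₀ = 1 / (1 + K1/[H⁺] + K1K2/[H⁺]²) = 1 / (1 + 10^+1.54 + 10^-0.15)
   = 1 / (1 + 34.674 + 0.70795) = 1/36.382 = 0.02749

α₀ = 0.0275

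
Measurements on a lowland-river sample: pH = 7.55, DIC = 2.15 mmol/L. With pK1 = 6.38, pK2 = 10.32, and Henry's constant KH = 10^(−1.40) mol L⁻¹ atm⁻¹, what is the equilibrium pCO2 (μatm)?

α₀ = 1 / (1 + K1/[H⁺] + K1K2/[H⁺]²) = 1 / (1 + 10^+1.17 + 10^-1.60)
   = 1 / (1 + 14.791 + 0.025119) = 1/15.816 = 0.06323
[CO2*] = α₀ × DIC = 0.06323 × 2.15 = 0.1359 mmol/L
pCO2 = [CO2*]/KH = 1.359×10^-4 / 3.981×10^-2 = 3410 μatm

pCO2 = 3410 μatm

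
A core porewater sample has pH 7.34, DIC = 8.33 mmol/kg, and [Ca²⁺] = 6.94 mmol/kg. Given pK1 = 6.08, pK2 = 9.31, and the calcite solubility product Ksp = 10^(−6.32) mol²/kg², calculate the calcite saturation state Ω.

Ω = 1.21

α₂ = 1 / (1 + [H⁺]/K2 + [H⁺]²/(K1K2)) = 1 / (1 + 10^+1.97 + 10^+0.71)
   = 1 / (1 + 93.325 + 5.1286) = 1/99.454 = 0.01005
[CO3²⁻] = α₂ × DIC = 0.01005 × 8.33 = 0.08376 mmol/kg
Ksp = 10^(−6.32) = 4.786×10^-7
Ω = [Ca²⁺][CO3²⁻]/Ksp = (6.94×10^-3)(8.376×10^-5) / 4.786×10^-7 = 1.21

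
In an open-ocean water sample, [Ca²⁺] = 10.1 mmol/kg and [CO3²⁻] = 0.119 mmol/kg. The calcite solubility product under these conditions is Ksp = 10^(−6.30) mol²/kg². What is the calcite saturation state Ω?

Ω = 2.40

Ksp = 10^(−6.30) = 5.012×10^-7
Ω = [Ca²⁺][CO3²⁻]/Ksp = (10.1×10^-3)(0.119×10^-3) / 5.012×10^-7 = 2.40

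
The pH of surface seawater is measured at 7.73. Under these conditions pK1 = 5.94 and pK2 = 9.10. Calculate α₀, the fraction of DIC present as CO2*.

α₀ = 0.0153

α₀ = 1 / (1 + K1/[H⁺] + K1K2/[H⁺]²) = 1 / (1 + 10^+1.79 + 10^+0.42)
   = 1 / (1 + 61.660 + 2.6303) = 1/65.290 = 0.01532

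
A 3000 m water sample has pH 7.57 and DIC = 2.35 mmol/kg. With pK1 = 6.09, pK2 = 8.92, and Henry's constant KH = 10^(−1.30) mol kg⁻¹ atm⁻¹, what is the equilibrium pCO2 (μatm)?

α₀ = 1 / (1 + K1/[H⁺] + K1K2/[H⁺]²) = 1 / (1 + 10^+1.48 + 10^+0.13)
   = 1 / (1 + 30.200 + 1.3490) = 1/32.548 = 0.03072
[CO2*] = α₀ × DIC = 0.03072 × 2.35 = 0.07220 mmol/kg
pCO2 = [CO2*]/KH = 7.220×10^-5 / 5.012×10^-2 = 1440 μatm

pCO2 = 1440 μatm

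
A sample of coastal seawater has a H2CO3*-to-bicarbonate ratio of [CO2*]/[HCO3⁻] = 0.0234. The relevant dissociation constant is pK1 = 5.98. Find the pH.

From K1 = [H⁺][HCO3⁻]/[CO2*]:  pH = pK1 − log₁₀([CO2*]/[HCO3⁻])
log₁₀(0.0234) = -1.631
pH = 5.98 − (-1.631) = 7.61

pH = 7.61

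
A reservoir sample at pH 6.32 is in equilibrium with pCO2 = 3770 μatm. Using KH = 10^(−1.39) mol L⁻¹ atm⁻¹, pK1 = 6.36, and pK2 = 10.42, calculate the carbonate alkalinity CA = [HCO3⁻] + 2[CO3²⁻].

[CO2*] = KH · pCO2 = 10^(−1.39) × 3770×10^-6 = 1.536×10^-4 mol/L
α₀ = 1/(1 + K1/[H⁺] + K1K2/[H⁺]²) = 1/(1 + 10^-0.04 + 10^-4.14) = 0.5230
DIC = [CO2*]/α₀ = 1.536×10^-4 / 0.5230 = 0.2937 mmol/L
CA = (α₁ + 2α₂)·DIC = (0.4770 + 2×3.789×10^-5) × 0.2937 = 0.140 mmol/L

CA = 0.140 mmol/L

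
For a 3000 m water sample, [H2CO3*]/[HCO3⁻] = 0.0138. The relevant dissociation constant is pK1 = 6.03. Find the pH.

From K1 = [H⁺][HCO3⁻]/[H2CO3*]:  pH = pK1 − log₁₀([H2CO3*]/[HCO3⁻])
log₁₀(0.0138) = -1.860
pH = 6.03 − (-1.860) = 7.89

pH = 7.89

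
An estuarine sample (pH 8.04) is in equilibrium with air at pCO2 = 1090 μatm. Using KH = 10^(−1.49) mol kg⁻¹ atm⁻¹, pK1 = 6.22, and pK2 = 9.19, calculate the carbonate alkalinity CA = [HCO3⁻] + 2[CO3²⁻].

CA = 2.66 mmol/kg

[CO2*] = KH · pCO2 = 10^(−1.49) × 1090×10^-6 = 3.527×10^-5 mol/kg
α₀ = 1/(1 + K1/[H⁺] + K1K2/[H⁺]²) = 1/(1 + 10^+1.82 + 10^+0.67) = 0.01394
DIC = [CO2*]/α₀ = 3.527×10^-5 / 0.01394 = 2.531 mmol/kg
CA = (α₁ + 2α₂)·DIC = (0.9209 + 2×0.06519) × 2.531 = 2.66 mmol/kg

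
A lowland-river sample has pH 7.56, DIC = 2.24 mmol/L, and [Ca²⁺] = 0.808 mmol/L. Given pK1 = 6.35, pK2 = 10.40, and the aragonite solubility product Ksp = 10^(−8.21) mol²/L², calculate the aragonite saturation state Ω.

α₂ = 1 / (1 + [H⁺]/K2 + [H⁺]²/(K1K2)) = 1 / (1 + 10^+2.84 + 10^+1.63)
   = 1 / (1 + 691.83 + 42.658) = 1/735.49 = 0.001360
[CO3²⁻] = α₂ × DIC = 0.001360 × 2.24 = 0.003046 mmol/L = 3.046 μmol/L
Ksp = 10^(−8.21) = 6.166×10^-9
Ω = [Ca²⁺][CO3²⁻]/Ksp = (0.808×10^-3)(3.046×10^-6) / 6.166×10^-9 = 0.399

Ω = 0.399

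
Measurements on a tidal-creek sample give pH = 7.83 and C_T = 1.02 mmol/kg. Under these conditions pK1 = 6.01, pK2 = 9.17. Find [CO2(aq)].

α₀ = 1 / (1 + K1/[H⁺] + K1K2/[H⁺]²) = 1 / (1 + 10^+1.82 + 10^+0.48)
   = 1 / (1 + 66.069 + 3.0200) = 1/70.089 = 0.01427
[CO2*] = α₀ × DIC = 0.01427 × 1.02 = 0.0146 mmol/kg = 14.6 μmol/kg

[CO2*] = 14.6 μmol/kg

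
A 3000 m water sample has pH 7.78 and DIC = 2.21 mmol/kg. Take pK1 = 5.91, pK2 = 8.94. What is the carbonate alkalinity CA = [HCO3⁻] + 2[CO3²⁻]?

CA = [HCO3⁻] + 2[CO3²⁻] = (α₁ + 2α₂)·DIC
At pH 7.78: [H⁺]/K1 = 10^-1.87 = 0.013490, K2/[H⁺] = 10^-1.16 = 0.069183
α₁ = 1/(1 + 0.013490 + 0.069183) = 1/1.0827 = 0.9236; α₂ = α₁·K2/[H⁺] = 0.06390
α₁ + 2α₂ = 1.0514
CA = 1.0514 × 2.21 = 2.32 mmol/kg

CA = 2.32 mmol/kg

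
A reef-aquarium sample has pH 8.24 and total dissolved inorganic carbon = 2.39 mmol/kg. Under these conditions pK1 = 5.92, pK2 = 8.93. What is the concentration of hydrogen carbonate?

[HCO3⁻] = 1.98 mmol/kg

α₁ = 1 / (1 + [H⁺]/K1 + K2/[H⁺]) = 1 / (1 + 10^-2.32 + 10^-0.69)
   = 1 / (1 + 0.0047863 + 0.20417) = 1/1.2090 = 0.8272
[HCO3⁻] = α₁ × DIC = 0.8272 × 2.39 = 1.98 mmol/kg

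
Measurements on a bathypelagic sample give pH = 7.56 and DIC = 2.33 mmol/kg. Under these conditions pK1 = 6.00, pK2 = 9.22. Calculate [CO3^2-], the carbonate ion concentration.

[CO3²⁻] = 0.0486 mmol/kg

α₂ = 1 / (1 + [H⁺]/K2 + [H⁺]²/(K1K2)) = 1 / (1 + 10^+1.66 + 10^+0.10)
   = 1 / (1 + 45.709 + 1.2589) = 1/47.968 = 0.02085
[CO3²⁻] = α₂ × DIC = 0.02085 × 2.33 = 0.0486 mmol/kg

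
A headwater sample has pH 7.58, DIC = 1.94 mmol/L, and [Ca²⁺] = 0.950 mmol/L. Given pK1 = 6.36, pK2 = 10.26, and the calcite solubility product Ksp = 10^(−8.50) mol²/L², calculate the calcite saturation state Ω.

α₂ = 1 / (1 + [H⁺]/K2 + [H⁺]²/(K1K2)) = 1 / (1 + 10^+2.68 + 10^+1.46)
   = 1 / (1 + 478.63 + 28.840) = 1/508.47 = 0.001967
[CO3²⁻] = α₂ × DIC = 0.001967 × 1.94 = 0.003815 mmol/L = 3.815 μmol/L
Ksp = 10^(−8.50) = 3.162×10^-9
Ω = [Ca²⁺][CO3²⁻]/Ksp = (0.950×10^-3)(3.815×10^-6) / 3.162×10^-9 = 1.15

Ω = 1.15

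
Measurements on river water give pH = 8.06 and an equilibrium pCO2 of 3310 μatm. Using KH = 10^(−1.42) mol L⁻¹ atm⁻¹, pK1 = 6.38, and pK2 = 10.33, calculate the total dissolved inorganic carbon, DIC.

DIC = 6.18 mmol/L

[CO2*] = KH · pCO2 = 10^(−1.42) × 3310×10^-6 = 1.258×10^-4 mol/L
α₀ = 1/(1 + K1/[H⁺] + K1K2/[H⁺]²) = 1/(1 + 10^+1.68 + 10^-0.59) = 0.02036
DIC = [CO2*]/α₀ = 1.258×10^-4 / 0.02036 = 6.18 mmol/L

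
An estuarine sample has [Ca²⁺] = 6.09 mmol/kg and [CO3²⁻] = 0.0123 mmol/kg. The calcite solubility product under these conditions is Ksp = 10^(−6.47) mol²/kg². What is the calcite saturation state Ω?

Ksp = 10^(−6.47) = 3.388×10^-7
Ω = [Ca²⁺][CO3²⁻]/Ksp = (6.09×10^-3)(0.0123×10^-3) / 3.388×10^-7 = 0.221

Ω = 0.221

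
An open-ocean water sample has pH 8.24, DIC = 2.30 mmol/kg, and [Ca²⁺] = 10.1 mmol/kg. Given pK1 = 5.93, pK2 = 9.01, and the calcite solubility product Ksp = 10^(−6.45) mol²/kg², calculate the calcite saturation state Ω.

α₂ = 1 / (1 + [H⁺]/K2 + [H⁺]²/(K1K2)) = 1 / (1 + 10^+0.77 + 10^-1.54)
   = 1 / (1 + 5.8884 + 0.028840) = 1/6.9173 = 0.1446
[CO3²⁻] = α₂ × DIC = 0.1446 × 2.30 = 0.3325 mmol/kg
Ksp = 10^(−6.45) = 3.548×10^-7
Ω = [Ca²⁺][CO3²⁻]/Ksp = (10.1×10^-3)(3.325×10^-4) / 3.548×10^-7 = 9.46

Ω = 9.46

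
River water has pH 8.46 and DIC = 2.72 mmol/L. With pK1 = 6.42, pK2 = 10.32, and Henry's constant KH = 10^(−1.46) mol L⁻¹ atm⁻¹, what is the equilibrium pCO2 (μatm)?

pCO2 = 699 μatm

α₀ = 1 / (1 + K1/[H⁺] + K1K2/[H⁺]²) = 1 / (1 + 10^+2.04 + 10^+0.18)
   = 1 / (1 + 109.65 + 1.5136) = 1/112.16 = 0.008916
[CO2*] = α₀ × DIC = 0.008916 × 2.72 = 0.02425 mmol/L
pCO2 = [CO2*]/KH = 2.425×10^-5 / 3.467×10^-2 = 699 μatm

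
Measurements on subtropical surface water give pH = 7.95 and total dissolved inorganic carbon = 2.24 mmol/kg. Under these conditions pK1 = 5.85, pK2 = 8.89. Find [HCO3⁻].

α₁ = 1 / (1 + [H⁺]/K1 + K2/[H⁺]) = 1 / (1 + 10^-2.10 + 10^-0.94)
   = 1 / (1 + 0.0079433 + 0.11482) = 1/1.1228 = 0.8907
[HCO3⁻] = α₁ × DIC = 0.8907 × 2.24 = 2.00 mmol/kg

[HCO3⁻] = 2.00 mmol/kg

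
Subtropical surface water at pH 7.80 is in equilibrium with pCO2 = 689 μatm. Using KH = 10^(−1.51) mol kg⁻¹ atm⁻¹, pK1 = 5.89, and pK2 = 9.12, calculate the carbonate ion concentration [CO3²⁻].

[CO3²⁻] = 0.0828 mmol/kg

[CO2*] = KH · pCO2 = 10^(−1.51) × 689×10^-6 = 2.129×10^-5 mol/kg
α₀ = 1/(1 + K1/[H⁺] + K1K2/[H⁺]²) = 1/(1 + 10^+1.91 + 10^+0.59) = 0.01160
DIC = [CO2*]/α₀ = 2.129×10^-5 / 0.01160 = 1.835 mmol/kg
[CO3²⁻] = α₂·DIC; α₂ = 0.04515, so [CO3²⁻] = 0.04515 × 1.835 = 0.0828 mmol/kg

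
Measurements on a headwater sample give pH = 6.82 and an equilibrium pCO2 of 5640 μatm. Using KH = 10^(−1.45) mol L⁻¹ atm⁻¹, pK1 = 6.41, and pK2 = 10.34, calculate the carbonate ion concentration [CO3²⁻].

[CO2*] = KH · pCO2 = 10^(−1.45) × 5640×10^-6 = 2.001×10^-4 mol/L
α₀ = 1/(1 + K1/[H⁺] + K1K2/[H⁺]²) = 1/(1 + 10^+0.41 + 10^-3.11) = 0.2800
DIC = [CO2*]/α₀ = 2.001×10^-4 / 0.2800 = 0.7146 mmol/L
[CO3²⁻] = α₂·DIC; α₂ = 0.0002174, so [CO3²⁻] = 0.0002174 × 0.7146 = 0.000155 mmol/L = 0.155 μmol/L

[CO3²⁻] = 0.155 μmol/L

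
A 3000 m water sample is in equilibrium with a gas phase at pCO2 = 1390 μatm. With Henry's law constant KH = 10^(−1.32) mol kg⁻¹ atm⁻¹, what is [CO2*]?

[CO2*] = 66.5 μmol/kg

KH = 10^(−1.32) = 4.786×10^-2 mol kg⁻¹ atm⁻¹
[CO2*] = KH · pCO2 = 4.786×10^-2 × 1390×10^-6 atm = 6.65×10^-5 mol/kg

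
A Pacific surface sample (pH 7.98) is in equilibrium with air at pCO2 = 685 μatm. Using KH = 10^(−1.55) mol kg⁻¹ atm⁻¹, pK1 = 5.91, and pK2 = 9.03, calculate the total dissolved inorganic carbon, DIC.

DIC = 2.49 mmol/kg

[CO2*] = KH · pCO2 = 10^(−1.55) × 685×10^-6 = 1.931×10^-5 mol/kg
α₀ = 1/(1 + K1/[H⁺] + K1K2/[H⁺]²) = 1/(1 + 10^+2.07 + 10^+1.02) = 0.007754
DIC = [CO2*]/α₀ = 1.931×10^-5 / 0.007754 = 2.49 mmol/kg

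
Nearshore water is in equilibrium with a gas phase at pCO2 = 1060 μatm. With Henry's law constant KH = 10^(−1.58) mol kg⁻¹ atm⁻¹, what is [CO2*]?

KH = 10^(−1.58) = 2.630×10^-2 mol kg⁻¹ atm⁻¹
[CO2*] = KH · pCO2 = 2.630×10^-2 × 1060×10^-6 atm = 2.79×10^-5 mol/kg

[CO2*] = 27.9 μmol/kg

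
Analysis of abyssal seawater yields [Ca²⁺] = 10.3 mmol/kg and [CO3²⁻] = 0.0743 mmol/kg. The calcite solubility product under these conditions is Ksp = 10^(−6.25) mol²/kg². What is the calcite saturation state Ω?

Ksp = 10^(−6.25) = 5.623×10^-7
Ω = [Ca²⁺][CO3²⁻]/Ksp = (10.3×10^-3)(0.0743×10^-3) / 5.623×10^-7 = 1.36

Ω = 1.36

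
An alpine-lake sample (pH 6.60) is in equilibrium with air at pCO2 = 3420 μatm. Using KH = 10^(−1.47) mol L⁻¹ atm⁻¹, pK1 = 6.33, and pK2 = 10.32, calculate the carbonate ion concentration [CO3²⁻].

[CO2*] = KH · pCO2 = 10^(−1.47) × 3420×10^-6 = 1.159×10^-4 mol/L
α₀ = 1/(1 + K1/[H⁺] + K1K2/[H⁺]²) = 1/(1 + 10^+0.27 + 10^-3.45) = 0.3494
DIC = [CO2*]/α₀ = 1.159×10^-4 / 0.3494 = 0.3317 mmol/L
[CO3²⁻] = α₂·DIC; α₂ = 0.0001240, so [CO3²⁻] = 0.0001240 × 0.3317 = 4.11×10^-5 mmol/L = 0.0411 μmol/L

[CO3²⁻] = 0.0411 μmol/L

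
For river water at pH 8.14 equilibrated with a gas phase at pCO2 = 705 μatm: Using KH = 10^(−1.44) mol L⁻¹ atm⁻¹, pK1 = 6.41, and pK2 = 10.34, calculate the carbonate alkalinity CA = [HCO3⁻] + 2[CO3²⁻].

[CO2*] = KH · pCO2 = 10^(−1.44) × 705×10^-6 = 2.560×10^-5 mol/L
α₀ = 1/(1 + K1/[H⁺] + K1K2/[H⁺]²) = 1/(1 + 10^+1.73 + 10^-0.47) = 0.01817
DIC = [CO2*]/α₀ = 2.560×10^-5 / 0.01817 = 1.409 mmol/L
CA = (α₁ + 2α₂)·DIC = (0.9757 + 2×0.006156) × 1.409 = 1.39 mmol/L

CA = 1.39 mmol/L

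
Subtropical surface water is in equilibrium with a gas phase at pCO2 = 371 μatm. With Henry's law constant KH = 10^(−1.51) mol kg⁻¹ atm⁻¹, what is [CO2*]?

KH = 10^(−1.51) = 3.090×10^-2 mol kg⁻¹ atm⁻¹
[CO2*] = KH · pCO2 = 3.090×10^-2 × 371×10^-6 atm = 1.15×10^-5 mol/kg

[CO2*] = 11.5 μmol/kg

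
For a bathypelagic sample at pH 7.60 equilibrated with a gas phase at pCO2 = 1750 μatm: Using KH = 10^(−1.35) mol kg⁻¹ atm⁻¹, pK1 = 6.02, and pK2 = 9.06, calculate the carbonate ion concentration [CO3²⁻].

[CO3²⁻] = 0.103 mmol/kg

[CO2*] = KH · pCO2 = 10^(−1.35) × 1750×10^-6 = 7.817×10^-5 mol/kg
α₀ = 1/(1 + K1/[H⁺] + K1K2/[H⁺]²) = 1/(1 + 10^+1.58 + 10^+0.12) = 0.02479
DIC = [CO2*]/α₀ = 7.817×10^-5 / 0.02479 = 3.153 mmol/kg
[CO3²⁻] = α₂·DIC; α₂ = 0.03268, so [CO3²⁻] = 0.03268 × 3.153 = 0.103 mmol/kg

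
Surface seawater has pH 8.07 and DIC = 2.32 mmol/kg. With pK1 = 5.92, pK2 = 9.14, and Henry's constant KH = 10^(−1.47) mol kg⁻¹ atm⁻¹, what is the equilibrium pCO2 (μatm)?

α₀ = 1 / (1 + K1/[H⁺] + K1K2/[H⁺]²) = 1 / (1 + 10^+2.15 + 10^+1.08)
   = 1 / (1 + 141.25 + 12.023) = 1/154.28 = 0.006482
[CO2*] = α₀ × DIC = 0.006482 × 2.32 = 0.01504 mmol/kg = 15.04 μmol/kg
pCO2 = [CO2*]/KH = 1.504×10^-5 / 3.388×10^-2 = 444 μatm

pCO2 = 444 μatm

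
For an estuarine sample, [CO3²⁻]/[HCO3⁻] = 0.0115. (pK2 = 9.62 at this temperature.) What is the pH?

From K2 = [H⁺][CO3²⁻]/[HCO3⁻]:  pH = pK2 + log₁₀([CO3²⁻]/[HCO3⁻])
log₁₀(0.0115) = -1.939
pH = 9.62 + (-1.939) = 7.68

pH = 7.68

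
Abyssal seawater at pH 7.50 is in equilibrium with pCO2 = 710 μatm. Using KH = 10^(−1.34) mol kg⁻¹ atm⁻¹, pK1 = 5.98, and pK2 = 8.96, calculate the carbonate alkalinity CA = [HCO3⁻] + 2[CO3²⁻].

CA = 1.15 mmol/kg

[CO2*] = KH · pCO2 = 10^(−1.34) × 710×10^-6 = 3.245×10^-5 mol/kg
α₀ = 1/(1 + K1/[H⁺] + K1K2/[H⁺]²) = 1/(1 + 10^+1.52 + 10^+0.06) = 0.02836
DIC = [CO2*]/α₀ = 3.245×10^-5 / 0.02836 = 1.144 mmol/kg
CA = (α₁ + 2α₂)·DIC = (0.9391 + 2×0.03256) × 1.144 = 1.15 mmol/kg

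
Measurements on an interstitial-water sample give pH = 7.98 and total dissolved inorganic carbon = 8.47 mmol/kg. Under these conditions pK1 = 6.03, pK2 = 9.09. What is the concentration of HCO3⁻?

[HCO3⁻] = 7.78 mmol/kg

α₁ = 1 / (1 + [H⁺]/K1 + K2/[H⁺]) = 1 / (1 + 10^-1.95 + 10^-1.11)
   = 1 / (1 + 0.011220 + 0.077625) = 1/1.0888 = 0.9184
[HCO3⁻] = α₁ × DIC = 0.9184 × 8.47 = 7.78 mmol/kg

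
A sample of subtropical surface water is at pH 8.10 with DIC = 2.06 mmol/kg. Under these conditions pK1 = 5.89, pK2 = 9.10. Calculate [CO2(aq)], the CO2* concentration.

α₀ = 1 / (1 + K1/[H⁺] + K1K2/[H⁺]²) = 1 / (1 + 10^+2.21 + 10^+1.21)
   = 1 / (1 + 162.18 + 16.218) = 1/179.40 = 0.005574
[CO2*] = α₀ × DIC = 0.005574 × 2.06 = 0.0115 mmol/kg = 11.5 μmol/kg

[CO2*] = 11.5 μmol/kg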